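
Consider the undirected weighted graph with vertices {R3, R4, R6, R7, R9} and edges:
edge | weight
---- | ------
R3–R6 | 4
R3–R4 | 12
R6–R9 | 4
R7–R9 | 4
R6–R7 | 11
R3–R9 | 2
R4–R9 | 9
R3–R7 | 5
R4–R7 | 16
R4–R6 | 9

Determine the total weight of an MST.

19

Prim's algorithm from R3:
Step 1: cheapest edge leaving the tree is R3–R9 (2); add R9.
Step 2: cheapest edge leaving the tree is R3–R6 (4); add R6.
Step 3: cheapest edge leaving the tree is R7–R9 (4); add R7.
Step 4: cheapest edge leaving the tree is R4–R6 (9); add R4.
MST edges: R3–R9, R3–R6, R7–R9, R4–R6; total weight 2+4+4+9 = 19.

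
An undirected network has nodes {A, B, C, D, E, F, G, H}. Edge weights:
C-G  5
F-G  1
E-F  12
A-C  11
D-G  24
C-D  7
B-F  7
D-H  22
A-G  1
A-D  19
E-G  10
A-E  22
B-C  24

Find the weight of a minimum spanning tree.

Kruskal: consider edges lightest-first.
A-G (1): add — endpoints in different components.
F-G (1): add — endpoints in different components.
C-G (5): add — endpoints in different components.
B-F (7): add — endpoints in different components.
C-D (7): add — endpoints in different components.
E-G (10): add — endpoints in different components.
A-C (11): skip — A and C already connected.
E-F (12): skip — E and F already connected.
A-D (19): skip — A and D already connected.
A-E (22): skip — A and E already connected.
D-H (22): add — endpoints in different components.
MST edges: A-G, F-G, C-G, B-F, C-D, E-G, D-H; total weight 1+1+5+7+7+10+22 = 53.

53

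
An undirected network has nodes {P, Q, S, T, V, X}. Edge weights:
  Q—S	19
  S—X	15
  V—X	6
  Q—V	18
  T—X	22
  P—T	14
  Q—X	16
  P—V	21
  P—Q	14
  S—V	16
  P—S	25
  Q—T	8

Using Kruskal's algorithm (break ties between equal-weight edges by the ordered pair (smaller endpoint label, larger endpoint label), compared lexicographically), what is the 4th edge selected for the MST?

Kruskal: consider edges lightest-first.
V—X (6): add. Components now {T} {V,X} {S} {P} {Q}
Q—T (8): add. Components now {Q,T} {V,X} {S} {P}
P—Q (14): add. Components now {P,Q,T} {V,X} {S}
P—T (14): skip — T and P already connected.
S—X (15): add. Components now {P,Q,T} {S,V,X}
Q—X (16): add. Components now {P,Q,S,T,V,X}
The 4th edge added is S—X.

S-X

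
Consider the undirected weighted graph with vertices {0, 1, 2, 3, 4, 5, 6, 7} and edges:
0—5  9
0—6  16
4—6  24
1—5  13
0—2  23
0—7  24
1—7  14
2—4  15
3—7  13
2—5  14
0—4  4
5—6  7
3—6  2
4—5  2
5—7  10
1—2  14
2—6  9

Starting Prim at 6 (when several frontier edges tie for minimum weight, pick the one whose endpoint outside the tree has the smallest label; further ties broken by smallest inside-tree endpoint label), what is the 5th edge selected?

2-6

Grow the tree from 6 using Prim:
Step 1: cheapest edge leaving the tree is 3—6 (2); add 3.
Step 2: cheapest edge leaving the tree is 5—6 (7); add 5.
Step 3: cheapest edge leaving the tree is 4—5 (2); add 4.
Step 4: cheapest edge leaving the tree is 0—4 (4); add 0.
Step 5: cheapest edge leaving the tree is 2—6 (9); add 2.
Step 6: cheapest edge leaving the tree is 5—7 (10); add 7.
Step 7: cheapest edge leaving the tree is 1—5 (13); add 1.
The 5th edge added is 2—6.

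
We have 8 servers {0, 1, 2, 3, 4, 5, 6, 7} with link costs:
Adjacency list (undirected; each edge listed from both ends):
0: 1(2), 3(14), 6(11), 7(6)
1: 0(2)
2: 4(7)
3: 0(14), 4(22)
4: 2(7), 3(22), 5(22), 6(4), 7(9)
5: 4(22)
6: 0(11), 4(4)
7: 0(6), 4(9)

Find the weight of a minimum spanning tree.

Grow the tree from 2 using Prim:
Step 1: frontier [2–4 7] → take 2–4 (7); add 4.
Step 2: frontier [4–6 4, 4–7 9, 3–4 22, 4–5 22] → take 4–6 (4); add 6.
Step 3: frontier [4–7 9, 3–4 22, 4–5 22, 0–6 11] → take 4–7 (9); add 7.
Step 4: frontier [3–4 22, 4–5 22, 0–6 11, 0–7 6] → take 0–7 (6); add 0.
Step 5: frontier [0–1 2, 0–3 14, 3–4 22, 4–5 22] → take 0–1 (2); add 1.
Step 6: frontier [0–3 14, 3–4 22, 4–5 22] → take 0–3 (14); add 3.
Step 7: frontier [4–5 22] → take 4–5 (22); add 5.
MST edges: 2–4, 4–6, 4–7, 0–7, 0–1, 0–3, 4–5; total weight 7+4+9+6+2+14+22 = 64.

64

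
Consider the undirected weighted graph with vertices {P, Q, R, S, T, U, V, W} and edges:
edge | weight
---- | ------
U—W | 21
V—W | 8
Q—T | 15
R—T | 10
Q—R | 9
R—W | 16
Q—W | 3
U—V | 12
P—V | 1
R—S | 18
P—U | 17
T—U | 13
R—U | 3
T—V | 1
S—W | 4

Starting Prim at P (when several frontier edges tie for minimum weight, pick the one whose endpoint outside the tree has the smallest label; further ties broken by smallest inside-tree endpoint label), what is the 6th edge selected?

Grow the tree from P using Prim:
Step 1: cheapest edge leaving the tree is P—V (1); add V.
Step 2: cheapest edge leaving the tree is T—V (1); add T.
Step 3: cheapest edge leaving the tree is V—W (8); add W.
Step 4: cheapest edge leaving the tree is Q—W (3); add Q.
Step 5: cheapest edge leaving the tree is S—W (4); add S.
Step 6: cheapest edge leaving the tree is Q—R (9); add R.
Step 7: cheapest edge leaving the tree is R—U (3); add U.
The 6th edge added is Q—R.

Q-R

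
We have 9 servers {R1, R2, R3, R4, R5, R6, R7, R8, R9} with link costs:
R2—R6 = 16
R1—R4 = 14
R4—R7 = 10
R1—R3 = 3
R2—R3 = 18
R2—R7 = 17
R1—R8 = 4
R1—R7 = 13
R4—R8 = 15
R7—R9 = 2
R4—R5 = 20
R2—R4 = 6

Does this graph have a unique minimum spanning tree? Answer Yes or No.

Sort edges by weight, then run Kruskal:
R7—R9 (2): add — endpoints in different components.
R1—R3 (3): add — endpoints in different components.
R1—R8 (4): add — endpoints in different components.
R2—R4 (6): add — endpoints in different components.
R4—R7 (10): add — endpoints in different components.
R1—R7 (13): add — endpoints in different components.
R1—R4 (14): skip — R4 and R1 already connected.
R4—R8 (15): skip — R8 and R4 already connected.
R2—R6 (16): add — endpoints in different components.
R2—R7 (17): skip — R7 and R2 already connected.
R2—R3 (18): skip — R3 and R2 already connected.
R4—R5 (20): add — endpoints in different components.
Every non-tree edge has weight strictly greater than the heaviest edge on the tree path between its endpoints, so the MST is unique.

Yes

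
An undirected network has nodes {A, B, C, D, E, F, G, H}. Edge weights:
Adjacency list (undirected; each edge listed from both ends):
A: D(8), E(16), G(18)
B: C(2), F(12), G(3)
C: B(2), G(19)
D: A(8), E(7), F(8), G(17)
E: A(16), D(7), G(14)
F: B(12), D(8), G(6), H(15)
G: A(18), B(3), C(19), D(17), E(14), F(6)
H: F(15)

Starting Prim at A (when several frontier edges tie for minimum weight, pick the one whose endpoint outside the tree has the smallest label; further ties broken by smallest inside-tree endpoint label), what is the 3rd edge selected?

D-F

Prim's algorithm from A:
Step 1: cheapest edge leaving the tree is A-D (8); add D.
Step 2: cheapest edge leaving the tree is D-E (7); add E.
Step 3: cheapest edge leaving the tree is D-F (8); add F.
Step 4: cheapest edge leaving the tree is F-G (6); add G.
Step 5: cheapest edge leaving the tree is B-G (3); add B.
Step 6: cheapest edge leaving the tree is B-C (2); add C.
Step 7: cheapest edge leaving the tree is F-H (15); add H.
The 3rd edge added is D-F.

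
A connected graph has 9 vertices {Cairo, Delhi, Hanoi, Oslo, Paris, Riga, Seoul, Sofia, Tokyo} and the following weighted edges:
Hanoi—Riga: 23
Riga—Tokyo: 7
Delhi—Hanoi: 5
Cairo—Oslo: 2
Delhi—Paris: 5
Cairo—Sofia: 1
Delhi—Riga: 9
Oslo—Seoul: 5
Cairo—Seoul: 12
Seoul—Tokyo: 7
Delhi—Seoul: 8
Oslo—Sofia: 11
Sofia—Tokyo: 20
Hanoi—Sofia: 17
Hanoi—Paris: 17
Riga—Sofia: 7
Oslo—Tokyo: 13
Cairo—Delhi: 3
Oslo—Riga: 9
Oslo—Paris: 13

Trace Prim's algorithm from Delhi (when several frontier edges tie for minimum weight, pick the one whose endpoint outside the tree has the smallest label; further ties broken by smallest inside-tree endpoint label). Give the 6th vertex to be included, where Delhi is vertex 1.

Prim, starting at Delhi.
Step 1: cheapest edge leaving the tree is Cairo—Delhi (3); add Cairo.
Step 2: cheapest edge leaving the tree is Cairo—Sofia (1); add Sofia.
Step 3: cheapest edge leaving the tree is Cairo—Oslo (2); add Oslo.
Step 4: cheapest edge leaving the tree is Delhi—Hanoi (5); add Hanoi.
Step 5: cheapest edge leaving the tree is Delhi—Paris (5); add Paris.
Step 6: cheapest edge leaving the tree is Oslo—Seoul (5); add Seoul.
Step 7: cheapest edge leaving the tree is Riga—Sofia (7); add Riga.
Step 8: cheapest edge leaving the tree is Riga—Tokyo (7); add Tokyo.
Vertex order: Delhi, Cairo, Sofia, Oslo, Hanoi, Paris, Seoul, Riga, Tokyo. The 6th vertex is Paris.

Paris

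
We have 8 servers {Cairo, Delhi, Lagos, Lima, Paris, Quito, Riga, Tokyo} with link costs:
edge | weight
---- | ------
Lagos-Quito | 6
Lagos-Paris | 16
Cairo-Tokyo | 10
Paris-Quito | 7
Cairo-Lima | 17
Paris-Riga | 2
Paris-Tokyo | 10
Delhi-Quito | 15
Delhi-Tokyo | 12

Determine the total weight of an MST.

64

Kruskal's algorithm — process edges by increasing weight (ties by edge label):
Paris-Riga (2): add — endpoints in different components.
Lagos-Quito (6): add — endpoints in different components.
Paris-Quito (7): add — endpoints in different components.
Cairo-Tokyo (10): add — endpoints in different components.
Paris-Tokyo (10): add — endpoints in different components.
Delhi-Tokyo (12): add — endpoints in different components.
Delhi-Quito (15): skip — Delhi and Quito already connected.
Lagos-Paris (16): skip — Paris and Lagos already connected.
Cairo-Lima (17): add — endpoints in different components.
MST edges: Paris-Riga, Lagos-Quito, Paris-Quito, Cairo-Tokyo, Paris-Tokyo, Delhi-Tokyo, Cairo-Lima; total weight 2+6+7+10+10+12+17 = 64.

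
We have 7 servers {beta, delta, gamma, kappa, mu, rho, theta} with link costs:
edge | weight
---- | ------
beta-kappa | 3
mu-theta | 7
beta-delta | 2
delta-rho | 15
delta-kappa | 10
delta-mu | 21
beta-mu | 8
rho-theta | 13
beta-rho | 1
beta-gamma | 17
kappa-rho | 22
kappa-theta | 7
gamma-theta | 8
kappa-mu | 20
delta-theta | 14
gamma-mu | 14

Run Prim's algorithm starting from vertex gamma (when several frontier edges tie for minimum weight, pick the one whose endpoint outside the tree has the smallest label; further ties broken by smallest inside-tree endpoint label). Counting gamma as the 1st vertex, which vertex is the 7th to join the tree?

Prim, starting at gamma.
Step 1: cheapest edge leaving the tree is gamma-theta (8); add theta.
Step 2: cheapest edge leaving the tree is kappa-theta (7); add kappa.
Step 3: cheapest edge leaving the tree is beta-kappa (3); add beta.
Step 4: cheapest edge leaving the tree is beta-rho (1); add rho.
Step 5: cheapest edge leaving the tree is beta-delta (2); add delta.
Step 6: cheapest edge leaving the tree is mu-theta (7); add mu.
Vertex order: gamma, theta, kappa, beta, rho, delta, mu. The 7th vertex is mu.

mu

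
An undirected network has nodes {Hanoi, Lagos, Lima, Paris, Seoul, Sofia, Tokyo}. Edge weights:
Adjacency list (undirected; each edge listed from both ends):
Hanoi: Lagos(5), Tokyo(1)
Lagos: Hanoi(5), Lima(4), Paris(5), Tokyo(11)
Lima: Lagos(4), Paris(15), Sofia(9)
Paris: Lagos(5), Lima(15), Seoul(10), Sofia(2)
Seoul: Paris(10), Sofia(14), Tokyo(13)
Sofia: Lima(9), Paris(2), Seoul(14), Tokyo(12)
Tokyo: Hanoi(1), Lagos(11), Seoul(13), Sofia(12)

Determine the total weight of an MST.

Sort edges by weight, then run Kruskal:
Hanoi Tokyo (1): add. Components now {Hanoi,Tokyo} {Lagos} {Lima} {Paris} {Sofia} {Seoul}
Paris Sofia (2): add. Components now {Hanoi,Tokyo} {Lagos} {Lima} {Paris,Sofia} {Seoul}
Lagos Lima (4): add. Components now {Hanoi,Tokyo} {Lagos,Lima} {Paris,Sofia} {Seoul}
Hanoi Lagos (5): add. Components now {Hanoi,Lagos,Lima,Tokyo} {Paris,Sofia} {Seoul}
Lagos Paris (5): add. Components now {Hanoi,Lagos,Lima,Paris,Sofia,Tokyo} {Seoul}
Lima Sofia (9): skip — Lima and Sofia already connected.
Paris Seoul (10): add. Components now {Hanoi,Lagos,Lima,Paris,Seoul,Sofia,Tokyo}
MST edges: Hanoi Tokyo, Paris Sofia, Lagos Lima, Hanoi Lagos, Lagos Paris, Paris Seoul; total weight 1+2+4+5+5+10 = 27.

27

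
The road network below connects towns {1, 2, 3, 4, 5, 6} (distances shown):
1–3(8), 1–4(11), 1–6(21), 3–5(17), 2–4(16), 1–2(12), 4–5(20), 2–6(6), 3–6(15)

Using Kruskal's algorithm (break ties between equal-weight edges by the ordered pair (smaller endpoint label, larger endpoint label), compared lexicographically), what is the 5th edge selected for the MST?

Kruskal: consider edges lightest-first.
2–6 (6): add — endpoints in different components.
1–3 (8): add — endpoints in different components.
1–4 (11): add — endpoints in different components.
1–2 (12): add — endpoints in different components.
3–6 (15): skip — 3 and 6 already connected.
2–4 (16): skip — 2 and 4 already connected.
3–5 (17): add — endpoints in different components.
The 5th edge added is 3–5.

3-5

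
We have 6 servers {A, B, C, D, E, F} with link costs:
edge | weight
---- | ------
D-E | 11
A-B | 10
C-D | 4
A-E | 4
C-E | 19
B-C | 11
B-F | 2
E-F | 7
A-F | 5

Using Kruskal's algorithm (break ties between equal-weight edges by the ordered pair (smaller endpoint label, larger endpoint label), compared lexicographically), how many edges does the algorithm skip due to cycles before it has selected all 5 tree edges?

2

Kruskal's algorithm — process edges by increasing weight (ties by edge label):
B-F (2): add. Components now {A} {B,F} {C} {D} {E}
A-E (4): add. Components now {A,E} {B,F} {C} {D}
C-D (4): add. Components now {A,E} {B,F} {C,D}
A-F (5): add. Components now {A,B,E,F} {C,D}
E-F (7): skip — E and F already connected.
A-B (10): skip — A and B already connected.
B-C (11): add. Components now {A,B,C,D,E,F}
Edges rejected before the tree was complete: 2.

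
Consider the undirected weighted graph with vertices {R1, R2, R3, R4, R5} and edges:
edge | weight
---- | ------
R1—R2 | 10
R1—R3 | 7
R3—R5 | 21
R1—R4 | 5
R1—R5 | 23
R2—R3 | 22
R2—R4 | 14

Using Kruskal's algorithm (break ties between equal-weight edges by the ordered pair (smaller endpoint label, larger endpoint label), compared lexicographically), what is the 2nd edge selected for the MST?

R1-R3

Kruskal's algorithm — process edges by increasing weight (ties by edge label):
R1—R4 (5): add — endpoints in different components.
R1—R3 (7): add — endpoints in different components.
R1—R2 (10): add — endpoints in different components.
R2—R4 (14): skip — R2 and R4 already connected.
R3—R5 (21): add — endpoints in different components.
The 2nd edge added is R1—R3.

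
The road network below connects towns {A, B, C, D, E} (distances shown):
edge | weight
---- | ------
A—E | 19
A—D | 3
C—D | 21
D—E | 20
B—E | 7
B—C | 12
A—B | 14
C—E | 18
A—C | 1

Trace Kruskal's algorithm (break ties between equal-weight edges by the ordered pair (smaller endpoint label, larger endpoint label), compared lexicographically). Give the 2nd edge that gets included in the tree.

Kruskal: consider edges lightest-first.
A—C (1): add — endpoints in different components.
A—D (3): add — endpoints in different components.
B—E (7): add — endpoints in different components.
B—C (12): add — endpoints in different components.
The 2nd edge added is A—D.

A-D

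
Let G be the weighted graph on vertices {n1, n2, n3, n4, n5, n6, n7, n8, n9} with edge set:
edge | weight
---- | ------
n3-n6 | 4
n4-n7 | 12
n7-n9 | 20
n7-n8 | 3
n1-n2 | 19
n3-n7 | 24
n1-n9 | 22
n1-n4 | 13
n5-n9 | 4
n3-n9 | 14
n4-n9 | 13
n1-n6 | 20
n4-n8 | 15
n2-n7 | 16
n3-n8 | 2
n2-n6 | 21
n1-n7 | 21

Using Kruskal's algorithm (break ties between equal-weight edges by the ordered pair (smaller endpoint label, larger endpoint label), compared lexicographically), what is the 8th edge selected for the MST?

n2-n7

Sort edges by weight, then run Kruskal:
n3-n8 (2): add — endpoints in different components.
n7-n8 (3): add — endpoints in different components.
n3-n6 (4): add — endpoints in different components.
n5-n9 (4): add — endpoints in different components.
n4-n7 (12): add — endpoints in different components.
n1-n4 (13): add — endpoints in different components.
n4-n9 (13): add — endpoints in different components.
n3-n9 (14): skip — n9 and n3 already connected.
n4-n8 (15): skip — n4 and n8 already connected.
n2-n7 (16): add — endpoints in different components.
The 8th edge added is n2-n7.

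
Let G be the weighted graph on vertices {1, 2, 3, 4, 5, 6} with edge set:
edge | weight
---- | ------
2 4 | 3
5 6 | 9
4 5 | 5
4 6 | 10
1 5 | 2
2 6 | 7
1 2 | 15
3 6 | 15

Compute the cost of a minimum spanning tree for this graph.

32

Grow the tree from 4 using Prim:
Step 1: frontier [2 4 3, 4 5 5, 4 6 10] → take 2 4 (3); add 2.
Step 2: frontier [2 6 7, 1 2 15, 4 5 5, 4 6 10] → take 4 5 (5); add 5.
Step 3: frontier [2 6 7, 1 2 15, 4 6 10, 1 5 2, 5 6 9] → take 1 5 (2); add 1.
Step 4: frontier [2 6 7, 4 6 10, 5 6 9] → take 2 6 (7); add 6.
Step 5: frontier [3 6 15] → take 3 6 (15); add 3.
MST edges: 2 4, 4 5, 1 5, 2 6, 3 6; total weight 3+5+2+7+15 = 32.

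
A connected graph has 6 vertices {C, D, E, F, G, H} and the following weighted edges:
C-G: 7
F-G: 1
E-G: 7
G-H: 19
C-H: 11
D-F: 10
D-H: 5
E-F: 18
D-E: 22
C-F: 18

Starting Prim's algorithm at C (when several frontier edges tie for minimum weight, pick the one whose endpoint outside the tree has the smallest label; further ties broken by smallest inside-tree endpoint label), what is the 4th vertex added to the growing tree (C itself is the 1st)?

Grow the tree from C using Prim:
Step 1: frontier [C-G 7, C-H 11, C-F 18] → take C-G (7); add G.
Step 2: frontier [C-H 11, C-F 18, F-G 1, E-G 7, G-H 19] → take F-G (1); add F.
Step 3: frontier [C-H 11, D-F 10, E-F 18, E-G 7, G-H 19] → take E-G (7); add E.
Step 4: frontier [C-H 11, D-E 22, D-F 10, G-H 19] → take D-F (10); add D.
Step 5: frontier [C-H 11, D-H 5, G-H 19] → take D-H (5); add H.
Vertex order: C, G, F, E, D, H. The 4th vertex is E.

E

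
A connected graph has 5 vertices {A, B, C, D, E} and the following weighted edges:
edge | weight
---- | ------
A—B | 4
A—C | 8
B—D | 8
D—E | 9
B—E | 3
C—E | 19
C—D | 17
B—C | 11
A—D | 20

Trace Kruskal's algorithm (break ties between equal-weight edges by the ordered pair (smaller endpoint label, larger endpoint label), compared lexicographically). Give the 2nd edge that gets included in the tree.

Sort edges by weight, then run Kruskal:
B—E (3): add. Components now {A} {B,E} {C} {D}
A—B (4): add. Components now {A,B,E} {C} {D}
A—C (8): add. Components now {A,B,C,E} {D}
B—D (8): add. Components now {A,B,C,D,E}
The 2nd edge added is A—B.

A-B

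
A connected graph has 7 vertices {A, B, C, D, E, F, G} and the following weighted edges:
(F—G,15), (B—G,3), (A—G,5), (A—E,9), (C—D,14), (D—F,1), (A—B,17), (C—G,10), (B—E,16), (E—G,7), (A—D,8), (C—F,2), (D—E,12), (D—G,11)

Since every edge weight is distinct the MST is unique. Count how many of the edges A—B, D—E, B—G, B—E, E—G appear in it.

Kruskal: consider edges lightest-first.
D—F (1): add — endpoints in different components.
C—F (2): add — endpoints in different components.
B—G (3): add — endpoints in different components.
A—G (5): add — endpoints in different components.
E—G (7): add — endpoints in different components.
A—D (8): add — endpoints in different components.
MST edge set: {D—F, C—F, B—G, A—G, E—G, A—D}.
Of the listed edges, {B—G, E—G} are in the MST → 2.

2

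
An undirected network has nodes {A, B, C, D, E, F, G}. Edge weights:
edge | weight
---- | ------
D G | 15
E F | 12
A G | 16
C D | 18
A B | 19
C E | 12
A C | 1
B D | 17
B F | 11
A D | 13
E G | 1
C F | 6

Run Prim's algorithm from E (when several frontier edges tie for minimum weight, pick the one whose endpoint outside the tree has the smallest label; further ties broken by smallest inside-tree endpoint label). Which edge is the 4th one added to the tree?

Prim, starting at E.
Step 1: frontier [E G 1, C E 12, E F 12] → take E G (1); add G.
Step 2: frontier [C E 12, E F 12, D G 15, A G 16] → take C E (12); add C.
Step 3: frontier [A C 1, C F 6, C D 18, E F 12, D G 15, A G 16] → take A C (1); add A.
Step 4: frontier [A D 13, A B 19, C F 6, C D 18, E F 12, D G 15] → take C F (6); add F.
Step 5: frontier [A D 13, A B 19, C D 18, B F 11, D G 15] → take B F (11); add B.
Step 6: frontier [A D 13, B D 17, C D 18, D G 15] → take A D (13); add D.
The 4th edge added is C F.

C-F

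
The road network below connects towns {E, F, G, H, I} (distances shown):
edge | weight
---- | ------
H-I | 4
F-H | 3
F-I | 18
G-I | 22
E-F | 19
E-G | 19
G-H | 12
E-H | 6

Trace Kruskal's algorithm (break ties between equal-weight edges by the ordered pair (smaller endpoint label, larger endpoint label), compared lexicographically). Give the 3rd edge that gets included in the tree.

Sort edges by weight, then run Kruskal:
F-H (3): add — endpoints in different components.
H-I (4): add — endpoints in different components.
E-H (6): add — endpoints in different components.
G-H (12): add — endpoints in different components.
The 3rd edge added is E-H.

E-H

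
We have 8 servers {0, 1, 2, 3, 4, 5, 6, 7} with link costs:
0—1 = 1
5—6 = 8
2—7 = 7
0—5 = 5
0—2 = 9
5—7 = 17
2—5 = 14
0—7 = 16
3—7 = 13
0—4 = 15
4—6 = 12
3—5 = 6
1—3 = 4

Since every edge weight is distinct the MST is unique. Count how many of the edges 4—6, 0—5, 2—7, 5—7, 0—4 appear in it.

3

Kruskal's algorithm — process edges by increasing weight (ties by edge label):
0—1 (1): add — endpoints in different components.
1—3 (4): add — endpoints in different components.
0—5 (5): add — endpoints in different components.
3—5 (6): skip — 3 and 5 already connected.
2—7 (7): add — endpoints in different components.
5—6 (8): add — endpoints in different components.
0—2 (9): add — endpoints in different components.
4—6 (12): add — endpoints in different components.
MST edge set: {0—1, 1—3, 0—5, 2—7, 5—6, 0—2, 4—6}.
Of the listed edges, {4—6, 0—5, 2—7} are in the MST → 3.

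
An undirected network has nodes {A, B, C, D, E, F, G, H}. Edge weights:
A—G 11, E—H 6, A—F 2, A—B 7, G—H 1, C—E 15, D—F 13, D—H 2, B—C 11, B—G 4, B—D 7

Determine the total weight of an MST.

33

Kruskal: consider edges lightest-first.
G—H (1): add — endpoints in different components.
A—F (2): add — endpoints in different components.
D—H (2): add — endpoints in different components.
B—G (4): add — endpoints in different components.
E—H (6): add — endpoints in different components.
A—B (7): add — endpoints in different components.
B—D (7): skip — B and D already connected.
A—G (11): skip — A and G already connected.
B—C (11): add — endpoints in different components.
MST edges: G—H, A—F, D—H, B—G, E—H, A—B, B—C; total weight 1+2+2+4+6+7+11 = 33.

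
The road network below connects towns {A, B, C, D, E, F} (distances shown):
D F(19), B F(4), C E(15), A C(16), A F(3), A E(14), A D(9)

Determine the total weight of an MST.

Kruskal's algorithm — process edges by increasing weight (ties by edge label):
A F (3): add — endpoints in different components.
B F (4): add — endpoints in different components.
A D (9): add — endpoints in different components.
A E (14): add — endpoints in different components.
C E (15): add — endpoints in different components.
MST edges: A F, B F, A D, A E, C E; total weight 3+4+9+14+15 = 45.

45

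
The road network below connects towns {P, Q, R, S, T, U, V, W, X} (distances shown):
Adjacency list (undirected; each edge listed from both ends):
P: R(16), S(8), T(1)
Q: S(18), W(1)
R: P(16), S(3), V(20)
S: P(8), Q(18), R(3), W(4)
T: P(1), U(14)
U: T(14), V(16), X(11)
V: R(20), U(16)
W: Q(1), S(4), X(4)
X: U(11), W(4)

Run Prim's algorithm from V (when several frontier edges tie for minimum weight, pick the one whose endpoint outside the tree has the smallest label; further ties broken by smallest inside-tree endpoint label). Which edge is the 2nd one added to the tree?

Prim, starting at V.
Step 1: frontier [U V 16, R V 20] → take U V (16); add U.
Step 2: frontier [U X 11, T U 14, R V 20] → take U X (11); add X.
Step 3: frontier [T U 14, R V 20, W X 4] → take W X (4); add W.
Step 4: frontier [T U 14, R V 20, Q W 1, S W 4] → take Q W (1); add Q.
Step 5: frontier [Q S 18, T U 14, R V 20, S W 4] → take S W (4); add S.
Step 6: frontier [R S 3, P S 8, T U 14, R V 20] → take R S (3); add R.
Step 7: frontier [P R 16, P S 8, T U 14] → take P S (8); add P.
Step 8: frontier [P T 1, T U 14] → take P T (1); add T.
The 2nd edge added is U X.

U-X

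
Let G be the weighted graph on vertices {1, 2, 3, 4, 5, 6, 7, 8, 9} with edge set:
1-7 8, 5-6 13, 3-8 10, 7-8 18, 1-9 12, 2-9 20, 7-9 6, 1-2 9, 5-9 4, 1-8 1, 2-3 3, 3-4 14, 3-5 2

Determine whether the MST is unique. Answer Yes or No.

Kruskal: consider edges lightest-first.
1-8 (1): add — endpoints in different components.
3-5 (2): add — endpoints in different components.
2-3 (3): add — endpoints in different components.
5-9 (4): add — endpoints in different components.
7-9 (6): add — endpoints in different components.
1-7 (8): add — endpoints in different components.
1-2 (9): skip — 1 and 2 already connected.
3-8 (10): skip — 3 and 8 already connected.
1-9 (12): skip — 1 and 9 already connected.
5-6 (13): add — endpoints in different components.
3-4 (14): add — endpoints in different components.
Every non-tree edge has weight strictly greater than the heaviest edge on the tree path between its endpoints, so the MST is unique.

Yes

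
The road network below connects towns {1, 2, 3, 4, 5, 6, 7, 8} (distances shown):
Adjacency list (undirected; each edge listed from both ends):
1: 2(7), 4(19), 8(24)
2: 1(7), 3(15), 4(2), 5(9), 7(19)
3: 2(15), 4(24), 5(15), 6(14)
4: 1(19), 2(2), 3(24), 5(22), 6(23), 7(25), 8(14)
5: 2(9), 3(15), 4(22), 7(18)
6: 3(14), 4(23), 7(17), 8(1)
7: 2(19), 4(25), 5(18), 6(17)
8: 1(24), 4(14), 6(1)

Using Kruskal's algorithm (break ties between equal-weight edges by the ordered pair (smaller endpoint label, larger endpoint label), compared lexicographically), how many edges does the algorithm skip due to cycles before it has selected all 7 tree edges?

2

Sort edges by weight, then run Kruskal:
6—8 (1): add — endpoints in different components.
2—4 (2): add — endpoints in different components.
1—2 (7): add — endpoints in different components.
2—5 (9): add — endpoints in different components.
3—6 (14): add — endpoints in different components.
4—8 (14): add — endpoints in different components.
2—3 (15): skip — 2 and 3 already connected.
3—5 (15): skip — 3 and 5 already connected.
6—7 (17): add — endpoints in different components.
Edges rejected before the tree was complete: 2.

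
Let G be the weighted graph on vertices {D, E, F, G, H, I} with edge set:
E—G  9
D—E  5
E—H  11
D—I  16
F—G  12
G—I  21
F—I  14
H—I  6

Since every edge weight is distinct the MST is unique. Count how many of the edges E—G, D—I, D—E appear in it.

2

Kruskal's algorithm — process edges by increasing weight (ties by edge label):
D—E (5): add. Components now {D,E} {F} {G} {H} {I}
H—I (6): add. Components now {D,E} {F} {G} {H,I}
E—G (9): add. Components now {D,E,G} {F} {H,I}
E—H (11): add. Components now {D,E,G,H,I} {F}
F—G (12): add. Components now {D,E,F,G,H,I}
MST edge set: {D—E, H—I, E—G, E—H, F—G}.
Of the listed edges, {E—G, D—E} are in the MST → 2.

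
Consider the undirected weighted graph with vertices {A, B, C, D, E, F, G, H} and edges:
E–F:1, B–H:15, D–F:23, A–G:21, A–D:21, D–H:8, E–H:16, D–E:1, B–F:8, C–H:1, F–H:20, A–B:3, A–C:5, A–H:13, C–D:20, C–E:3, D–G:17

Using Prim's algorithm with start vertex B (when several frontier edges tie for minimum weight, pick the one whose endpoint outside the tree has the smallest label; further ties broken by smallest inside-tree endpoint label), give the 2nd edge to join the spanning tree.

A-C

Prim's algorithm from B:
Step 1: cheapest edge leaving the tree is A–B (3); add A.
Step 2: cheapest edge leaving the tree is A–C (5); add C.
Step 3: cheapest edge leaving the tree is C–H (1); add H.
Step 4: cheapest edge leaving the tree is C–E (3); add E.
Step 5: cheapest edge leaving the tree is D–E (1); add D.
Step 6: cheapest edge leaving the tree is E–F (1); add F.
Step 7: cheapest edge leaving the tree is D–G (17); add G.
The 2nd edge added is A–C.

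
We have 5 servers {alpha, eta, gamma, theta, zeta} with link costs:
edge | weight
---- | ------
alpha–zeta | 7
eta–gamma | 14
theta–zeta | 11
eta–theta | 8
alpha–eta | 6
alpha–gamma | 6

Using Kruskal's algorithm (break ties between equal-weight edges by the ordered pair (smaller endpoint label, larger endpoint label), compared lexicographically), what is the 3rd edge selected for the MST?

alpha-zeta

Kruskal's algorithm — process edges by increasing weight (ties by edge label):
alpha–eta (6): add — endpoints in different components.
alpha–gamma (6): add — endpoints in different components.
alpha–zeta (7): add — endpoints in different components.
eta–theta (8): add — endpoints in different components.
The 3rd edge added is alpha–zeta.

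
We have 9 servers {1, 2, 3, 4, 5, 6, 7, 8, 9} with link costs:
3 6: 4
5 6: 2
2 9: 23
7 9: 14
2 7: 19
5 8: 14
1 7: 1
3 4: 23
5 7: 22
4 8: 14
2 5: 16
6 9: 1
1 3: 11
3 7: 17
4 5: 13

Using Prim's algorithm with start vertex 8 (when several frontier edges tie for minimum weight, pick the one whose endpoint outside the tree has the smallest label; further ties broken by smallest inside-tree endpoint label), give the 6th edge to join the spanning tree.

Prim, starting at 8.
Step 1: cheapest edge leaving the tree is 4 8 (14); add 4.
Step 2: cheapest edge leaving the tree is 4 5 (13); add 5.
Step 3: cheapest edge leaving the tree is 5 6 (2); add 6.
Step 4: cheapest edge leaving the tree is 6 9 (1); add 9.
Step 5: cheapest edge leaving the tree is 3 6 (4); add 3.
Step 6: cheapest edge leaving the tree is 1 3 (11); add 1.
Step 7: cheapest edge leaving the tree is 1 7 (1); add 7.
Step 8: cheapest edge leaving the tree is 2 5 (16); add 2.
The 6th edge added is 1 3.

1-3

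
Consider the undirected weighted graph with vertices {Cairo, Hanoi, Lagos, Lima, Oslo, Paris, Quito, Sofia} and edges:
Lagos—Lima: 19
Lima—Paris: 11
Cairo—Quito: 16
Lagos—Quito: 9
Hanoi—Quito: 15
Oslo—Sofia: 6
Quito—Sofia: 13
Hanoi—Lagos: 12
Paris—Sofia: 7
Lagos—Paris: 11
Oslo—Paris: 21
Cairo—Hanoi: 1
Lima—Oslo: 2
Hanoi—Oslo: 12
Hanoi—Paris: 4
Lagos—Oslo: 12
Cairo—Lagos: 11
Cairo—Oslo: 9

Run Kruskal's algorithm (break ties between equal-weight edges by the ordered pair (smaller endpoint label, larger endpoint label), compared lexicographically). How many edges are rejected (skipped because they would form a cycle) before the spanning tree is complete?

Kruskal's algorithm — process edges by increasing weight (ties by edge label):
Cairo—Hanoi (1): add — endpoints in different components.
Lima—Oslo (2): add — endpoints in different components.
Hanoi—Paris (4): add — endpoints in different components.
Oslo—Sofia (6): add — endpoints in different components.
Paris—Sofia (7): add — endpoints in different components.
Cairo—Oslo (9): skip — Oslo and Cairo already connected.
Lagos—Quito (9): add — endpoints in different components.
Cairo—Lagos (11): add — endpoints in different components.
Edges rejected before the tree was complete: 1.

1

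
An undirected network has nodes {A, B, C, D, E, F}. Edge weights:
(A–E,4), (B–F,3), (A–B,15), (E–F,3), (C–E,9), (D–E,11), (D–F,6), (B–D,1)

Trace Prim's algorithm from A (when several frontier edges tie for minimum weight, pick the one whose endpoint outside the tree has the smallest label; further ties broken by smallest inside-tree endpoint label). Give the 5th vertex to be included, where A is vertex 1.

D

Prim, starting at A.
Step 1: frontier [A–E 4, A–B 15] → take A–E (4); add E.
Step 2: frontier [A–B 15, E–F 3, C–E 9, D–E 11] → take E–F (3); add F.
Step 3: frontier [A–B 15, C–E 9, D–E 11, B–F 3, D–F 6] → take B–F (3); add B.
Step 4: frontier [B–D 1, C–E 9, D–E 11, D–F 6] → take B–D (1); add D.
Step 5: frontier [C–E 9] → take C–E (9); add C.
Vertex order: A, E, F, B, D, C. The 5th vertex is D.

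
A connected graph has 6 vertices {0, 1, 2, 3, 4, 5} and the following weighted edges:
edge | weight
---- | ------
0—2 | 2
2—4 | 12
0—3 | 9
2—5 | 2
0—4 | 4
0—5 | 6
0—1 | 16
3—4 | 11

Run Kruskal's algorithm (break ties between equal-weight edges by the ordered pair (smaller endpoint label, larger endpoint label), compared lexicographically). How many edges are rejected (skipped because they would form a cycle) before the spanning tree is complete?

Sort edges by weight, then run Kruskal:
0—2 (2): add. Components now {0,2} {1} {3} {4} {5}
2—5 (2): add. Components now {0,2,5} {1} {3} {4}
0—4 (4): add. Components now {0,2,4,5} {1} {3}
0—5 (6): skip — 0 and 5 already connected.
0—3 (9): add. Components now {0,2,3,4,5} {1}
3—4 (11): skip — 3 and 4 already connected.
2—4 (12): skip — 2 and 4 already connected.
0—1 (16): add. Components now {0,1,2,3,4,5}
Edges rejected before the tree was complete: 3.

3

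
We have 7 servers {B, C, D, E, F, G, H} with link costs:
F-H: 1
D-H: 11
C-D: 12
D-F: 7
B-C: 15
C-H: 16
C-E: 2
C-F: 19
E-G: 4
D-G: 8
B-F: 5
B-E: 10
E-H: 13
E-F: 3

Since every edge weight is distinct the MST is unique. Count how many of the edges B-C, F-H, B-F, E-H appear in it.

Sort edges by weight, then run Kruskal:
F-H (1): add — endpoints in different components.
C-E (2): add — endpoints in different components.
E-F (3): add — endpoints in different components.
E-G (4): add — endpoints in different components.
B-F (5): add — endpoints in different components.
D-F (7): add — endpoints in different components.
MST edge set: {F-H, C-E, E-F, E-G, B-F, D-F}.
Of the listed edges, {F-H, B-F} are in the MST → 2.

2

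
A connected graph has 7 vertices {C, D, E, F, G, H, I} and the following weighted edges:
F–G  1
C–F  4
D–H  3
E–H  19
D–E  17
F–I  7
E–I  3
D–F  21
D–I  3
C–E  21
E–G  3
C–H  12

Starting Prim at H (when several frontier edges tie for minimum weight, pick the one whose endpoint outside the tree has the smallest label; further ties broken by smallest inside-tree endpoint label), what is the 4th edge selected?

Prim's algorithm from H:
Step 1: frontier [D–H 3, C–H 12, E–H 19] → take D–H (3); add D.
Step 2: frontier [D–I 3, D–E 17, D–F 21, C–H 12, E–H 19] → take D–I (3); add I.
Step 3: frontier [D–E 17, D–F 21, C–H 12, E–H 19, E–I 3, F–I 7] → take E–I (3); add E.
Step 4: frontier [D–F 21, E–G 3, C–E 21, C–H 12, F–I 7] → take E–G (3); add G.
Step 5: frontier [D–F 21, C–E 21, F–G 1, C–H 12, F–I 7] → take F–G (1); add F.
Step 6: frontier [C–E 21, C–F 4, C–H 12] → take C–F (4); add C.
The 4th edge added is E–G.

E-G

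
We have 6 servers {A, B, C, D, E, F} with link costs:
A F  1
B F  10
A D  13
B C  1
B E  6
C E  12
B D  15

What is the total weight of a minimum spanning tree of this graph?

Prim, starting at F.
Step 1: frontier [A F 1, B F 10] → take A F (1); add A.
Step 2: frontier [A D 13, B F 10] → take B F (10); add B.
Step 3: frontier [A D 13, B C 1, B E 6, B D 15] → take B C (1); add C.
Step 4: frontier [A D 13, B E 6, B D 15, C E 12] → take B E (6); add E.
Step 5: frontier [A D 13, B D 15] → take A D (13); add D.
MST edges: A F, B F, B C, B E, A D; total weight 1+10+1+6+13 = 31.

31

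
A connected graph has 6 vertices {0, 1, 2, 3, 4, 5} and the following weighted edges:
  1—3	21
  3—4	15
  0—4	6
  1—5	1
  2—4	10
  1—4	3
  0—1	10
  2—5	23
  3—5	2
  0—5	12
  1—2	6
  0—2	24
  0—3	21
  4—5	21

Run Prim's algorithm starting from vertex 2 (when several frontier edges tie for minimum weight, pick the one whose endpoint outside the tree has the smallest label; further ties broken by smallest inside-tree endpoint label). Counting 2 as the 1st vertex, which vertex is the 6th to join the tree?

Prim, starting at 2.
Step 1: frontier [1—2 6, 2—4 10, 2—5 23, 0—2 24] → take 1—2 (6); add 1.
Step 2: frontier [1—5 1, 1—4 3, 0—1 10, 1—3 21, 2—4 10, 2—5 23, 0—2 24] → take 1—5 (1); add 5.
Step 3: frontier [1—4 3, 0—1 10, 1—3 21, 2—4 10, 0—2 24, 3—5 2, 0—5 12, 4—5 21] → take 3—5 (2); add 3.
Step 4: frontier [1—4 3, 0—1 10, 2—4 10, 0—2 24, 3—4 15, 0—3 21, 0—5 12, 4—5 21] → take 1—4 (3); add 4.
Step 5: frontier [0—1 10, 0—2 24, 0—3 21, 0—4 6, 0—5 12] → take 0—4 (6); add 0.
Vertex order: 2, 1, 5, 3, 4, 0. The 6th vertex is 0.

0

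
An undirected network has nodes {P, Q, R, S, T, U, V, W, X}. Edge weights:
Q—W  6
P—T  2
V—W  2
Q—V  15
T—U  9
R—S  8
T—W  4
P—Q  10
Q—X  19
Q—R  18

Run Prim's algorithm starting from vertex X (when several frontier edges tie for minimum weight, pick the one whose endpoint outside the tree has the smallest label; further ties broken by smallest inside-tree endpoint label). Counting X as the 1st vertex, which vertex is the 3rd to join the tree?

W

Grow the tree from X using Prim:
Step 1: frontier [Q—X 19] → take Q—X (19); add Q.
Step 2: frontier [Q—W 6, P—Q 10, Q—V 15, Q—R 18] → take Q—W (6); add W.
Step 3: frontier [P—Q 10, Q—V 15, Q—R 18, V—W 2, T—W 4] → take V—W (2); add V.
Step 4: frontier [P—Q 10, Q—R 18, T—W 4] → take T—W (4); add T.
Step 5: frontier [P—Q 10, Q—R 18, P—T 2, T—U 9] → take P—T (2); add P.
Step 6: frontier [Q—R 18, T—U 9] → take T—U (9); add U.
Step 7: frontier [Q—R 18] → take Q—R (18); add R.
Step 8: frontier [R—S 8] → take R—S (8); add S.
Vertex order: X, Q, W, V, T, P, U, R, S. The 3rd vertex is W.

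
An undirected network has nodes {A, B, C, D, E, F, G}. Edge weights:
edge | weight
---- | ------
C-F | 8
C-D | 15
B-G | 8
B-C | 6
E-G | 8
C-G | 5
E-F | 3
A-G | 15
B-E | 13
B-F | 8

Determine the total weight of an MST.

Prim, starting at B.
Step 1: cheapest edge leaving the tree is B-C (6); add C.
Step 2: cheapest edge leaving the tree is C-G (5); add G.
Step 3: cheapest edge leaving the tree is E-G (8); add E.
Step 4: cheapest edge leaving the tree is E-F (3); add F.
Step 5: cheapest edge leaving the tree is A-G (15); add A.
Step 6: cheapest edge leaving the tree is C-D (15); add D.
MST edges: B-C, C-G, E-G, E-F, A-G, C-D; total weight 6+5+8+3+15+15 = 52.

52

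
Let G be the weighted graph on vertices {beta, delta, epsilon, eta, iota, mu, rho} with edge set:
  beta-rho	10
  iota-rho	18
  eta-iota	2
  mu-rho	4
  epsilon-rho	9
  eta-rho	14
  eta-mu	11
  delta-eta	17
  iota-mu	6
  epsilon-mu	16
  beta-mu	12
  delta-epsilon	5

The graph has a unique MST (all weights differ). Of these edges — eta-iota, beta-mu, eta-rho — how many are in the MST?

1

Kruskal's algorithm — process edges by increasing weight (ties by edge label):
eta-iota (2): add — endpoints in different components.
mu-rho (4): add — endpoints in different components.
delta-epsilon (5): add — endpoints in different components.
iota-mu (6): add — endpoints in different components.
epsilon-rho (9): add — endpoints in different components.
beta-rho (10): add — endpoints in different components.
MST edge set: {eta-iota, mu-rho, delta-epsilon, iota-mu, epsilon-rho, beta-rho}.
Of the listed edges, {eta-iota} are in the MST → 1.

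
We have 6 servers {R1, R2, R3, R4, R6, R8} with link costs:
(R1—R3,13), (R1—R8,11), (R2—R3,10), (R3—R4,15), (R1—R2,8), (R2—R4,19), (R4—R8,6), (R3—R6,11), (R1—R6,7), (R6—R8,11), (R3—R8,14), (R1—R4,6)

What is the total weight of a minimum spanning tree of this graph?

37

Sort edges by weight, then run Kruskal:
R1—R4 (6): add. Components now {R1,R4} {R3} {R2} {R8} {R6}
R4—R8 (6): add. Components now {R1,R4,R8} {R3} {R2} {R6}
R1—R6 (7): add. Components now {R1,R4,R6,R8} {R3} {R2}
R1—R2 (8): add. Components now {R1,R2,R4,R6,R8} {R3}
R2—R3 (10): add. Components now {R1,R2,R3,R4,R6,R8}
MST edges: R1—R4, R4—R8, R1—R6, R1—R2, R2—R3; total weight 6+6+7+8+10 = 37.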